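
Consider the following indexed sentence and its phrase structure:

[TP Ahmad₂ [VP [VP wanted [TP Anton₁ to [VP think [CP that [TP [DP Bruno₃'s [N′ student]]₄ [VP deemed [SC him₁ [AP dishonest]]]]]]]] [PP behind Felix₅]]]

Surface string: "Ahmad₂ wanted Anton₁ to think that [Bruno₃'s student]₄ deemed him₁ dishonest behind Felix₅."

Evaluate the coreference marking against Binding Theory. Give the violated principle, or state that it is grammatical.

grammatical

The two coindexed NPs are *Anton₁* and *him₁*.
*him₁* is a pronoun; its binding domain is the embedded TP, whose subject is [Bruno₃'s student]₄. Within that domain it is c-commanded only by *[Bruno₃'s student]₄*, which carries a different index — the pronoun is free locally, so Principle B holds.
*Anton₁* is an R-expression; *him₁* does not c-command it, and no other NP shares its index, so Principle C is satisfied.
All principles are respected.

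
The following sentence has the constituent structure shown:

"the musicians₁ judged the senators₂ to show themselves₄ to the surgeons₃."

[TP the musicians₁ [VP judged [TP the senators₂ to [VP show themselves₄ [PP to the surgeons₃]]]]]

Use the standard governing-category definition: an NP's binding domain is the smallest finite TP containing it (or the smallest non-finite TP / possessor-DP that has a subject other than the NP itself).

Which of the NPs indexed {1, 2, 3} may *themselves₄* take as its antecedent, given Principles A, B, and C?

*themselves* is an anaphor, so Principle A applies: it must be bound in its binding domain.
Binding domain of *themselves₄*: the embedded TP, whose subject is the senators₂.
*the musicians₁* c-commands the anaphor but is outside its binding domain → cannot satisfy Principle A.
*the senators₂* c-commands the anaphor within its binding domain → licit binder.
*the surgeons₃* does not c-command the anaphor → cannot bind it.

{2}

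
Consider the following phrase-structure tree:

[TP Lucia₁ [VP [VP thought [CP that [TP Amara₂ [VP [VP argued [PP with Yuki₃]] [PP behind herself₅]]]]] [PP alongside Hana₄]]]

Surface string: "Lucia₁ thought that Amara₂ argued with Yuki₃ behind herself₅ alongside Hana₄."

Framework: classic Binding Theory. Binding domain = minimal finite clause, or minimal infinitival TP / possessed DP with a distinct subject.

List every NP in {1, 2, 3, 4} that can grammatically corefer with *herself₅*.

*herself* is an anaphor, so Principle A applies: it must be bound in its binding domain.
Binding domain of *herself₅*: the embedded TP, whose subject is Amara₂.
*Lucia₁* c-commands the anaphor but is outside its binding domain → cannot satisfy Principle A.
*Amara₂* c-commands the anaphor within its binding domain → licit binder.
*Yuki₃* does not c-command the anaphor → cannot bind it.
*Hana₄* does not c-command the anaphor → cannot bind it.

{2}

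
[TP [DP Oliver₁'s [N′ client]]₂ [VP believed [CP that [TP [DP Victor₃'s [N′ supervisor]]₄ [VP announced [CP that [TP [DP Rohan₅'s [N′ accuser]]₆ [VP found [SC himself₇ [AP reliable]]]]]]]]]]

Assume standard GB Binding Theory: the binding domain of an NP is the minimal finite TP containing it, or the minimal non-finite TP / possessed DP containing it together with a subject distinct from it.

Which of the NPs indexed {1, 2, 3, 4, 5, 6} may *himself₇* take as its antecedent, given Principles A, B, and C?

*himself* is an anaphor, so Principle A applies: it must be bound in its binding domain.
Binding domain of *himself₇*: the embedded TP, whose subject is [Rohan₅'s accuser]₆.
*Oliver₁* does not c-command the anaphor → cannot bind it.
*[Oliver₁'s client]₂* c-commands the anaphor but is outside its binding domain → cannot satisfy Principle A.
*Victor₃* does not c-command the anaphor → cannot bind it.
*[Victor₃'s supervisor]₄* c-commands the anaphor but is outside its binding domain → cannot satisfy Principle A.
*Rohan₅* does not c-command the anaphor → cannot bind it.
*[Rohan₅'s accuser]₆* c-commands the anaphor within its binding domain → licit binder.

{6}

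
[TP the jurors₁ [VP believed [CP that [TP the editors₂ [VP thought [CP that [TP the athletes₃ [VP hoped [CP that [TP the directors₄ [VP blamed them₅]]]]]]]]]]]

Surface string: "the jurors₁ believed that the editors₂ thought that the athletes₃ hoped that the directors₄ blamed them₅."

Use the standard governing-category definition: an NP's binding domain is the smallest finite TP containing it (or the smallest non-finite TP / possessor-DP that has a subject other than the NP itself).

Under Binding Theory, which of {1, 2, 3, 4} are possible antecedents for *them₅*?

{1, 2, 3}

*them* is a pronoun, so Principle B applies: it must be free in its binding domain.
Binding domain of *them₅*: the embedded TP, whose subject is the directors₄.
*the jurors₁* c-commands the pronoun but from outside its binding domain, and is not c-commanded by it → coindexation permitted.
*the editors₂* c-commands the pronoun but from outside its binding domain, and is not c-commanded by it → coindexation permitted.
*the athletes₃* c-commands the pronoun but from outside its binding domain, and is not c-commanded by it → coindexation permitted.
*the directors₄* c-commands the pronoun within its binding domain → coindexation would violate Principle B.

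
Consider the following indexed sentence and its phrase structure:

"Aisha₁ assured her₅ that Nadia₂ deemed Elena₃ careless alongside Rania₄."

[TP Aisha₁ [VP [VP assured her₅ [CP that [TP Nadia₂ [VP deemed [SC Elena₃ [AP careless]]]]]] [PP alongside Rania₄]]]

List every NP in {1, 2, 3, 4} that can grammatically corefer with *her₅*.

*her* is a pronoun, so Principle B applies: it must be free in its binding domain.
Binding domain of *her₅*: the matrix TP, whose subject is Aisha₁.
*Aisha₁* c-commands the pronoun within its binding domain → coindexation would violate Principle B.
*Nadia₂*: the pronoun c-commands this R-expression → coindexation would violate Principle C on *Nadia₂*.
*Elena₃*: the pronoun c-commands this R-expression → coindexation would violate Principle C on *Elena₃*.
*Rania₄* and the pronoun do not c-command one another → neither Principle B nor Principle C is at stake; coindexation permitted.

{4}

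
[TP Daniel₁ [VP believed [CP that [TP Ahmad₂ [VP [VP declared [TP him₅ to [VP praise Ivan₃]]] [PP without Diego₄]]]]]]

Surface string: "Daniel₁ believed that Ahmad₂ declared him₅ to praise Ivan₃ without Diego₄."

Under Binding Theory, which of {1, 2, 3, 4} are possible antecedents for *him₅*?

*him* is a pronoun, so Principle B applies: it must be free in its binding domain.
Binding domain of *him₅*: the embedded TP, whose subject is Ahmad₂.
*Daniel₁* c-commands the pronoun but from outside its binding domain, and is not c-commanded by it → coindexation permitted.
*Ahmad₂* c-commands the pronoun within its binding domain → coindexation would violate Principle B.
*Ivan₃*: the pronoun c-commands this R-expression → coindexation would violate Principle C on *Ivan₃*.
*Diego₄* and the pronoun do not c-command one another → neither Principle B nor Principle C is at stake; coindexation permitted.

{1, 4}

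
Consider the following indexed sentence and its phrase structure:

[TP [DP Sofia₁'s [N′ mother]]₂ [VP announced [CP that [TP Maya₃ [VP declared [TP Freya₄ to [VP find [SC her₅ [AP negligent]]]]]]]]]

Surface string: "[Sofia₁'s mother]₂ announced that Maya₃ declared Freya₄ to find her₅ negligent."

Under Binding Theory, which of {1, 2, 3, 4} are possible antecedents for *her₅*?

*her* is a pronoun, so Principle B applies: it must be free in its binding domain.
Binding domain of *her₅*: the embedded TP, whose subject is Freya₄.
*Sofia₁* and the pronoun do not c-command one another → neither Principle B nor Principle C is at stake; coindexation permitted.
*[Sofia₁'s mother]₂* c-commands the pronoun but from outside its binding domain, and is not c-commanded by it → coindexation permitted.
*Maya₃* c-commands the pronoun but from outside its binding domain, and is not c-commanded by it → coindexation permitted.
*Freya₄* c-commands the pronoun within its binding domain → coindexation would violate Principle B.

{1, 2, 3}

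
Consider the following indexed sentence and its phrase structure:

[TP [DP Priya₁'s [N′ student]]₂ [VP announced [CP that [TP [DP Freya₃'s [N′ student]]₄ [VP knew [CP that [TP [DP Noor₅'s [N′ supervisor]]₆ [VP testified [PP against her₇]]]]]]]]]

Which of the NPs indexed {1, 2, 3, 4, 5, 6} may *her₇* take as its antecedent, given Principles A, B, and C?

*her* is a pronoun, so Principle B applies: it must be free in its binding domain.
Binding domain of *her₇*: the embedded TP, whose subject is [Noor₅'s supervisor]₆.
*Priya₁* and the pronoun do not c-command one another → neither Principle B nor Principle C is at stake; coindexation permitted.
*[Priya₁'s student]₂* c-commands the pronoun but from outside its binding domain, and is not c-commanded by it → coindexation permitted.
*Freya₃* and the pronoun do not c-command one another → neither Principle B nor Principle C is at stake; coindexation permitted.
*[Freya₃'s student]₄* c-commands the pronoun but from outside its binding domain, and is not c-commanded by it → coindexation permitted.
*Noor₅* and the pronoun do not c-command one another → neither Principle B nor Principle C is at stake; coindexation permitted.
*[Noor₅'s supervisor]₆* c-commands the pronoun within its binding domain → coindexation would violate Principle B.

{1, 2, 3, 4, 5}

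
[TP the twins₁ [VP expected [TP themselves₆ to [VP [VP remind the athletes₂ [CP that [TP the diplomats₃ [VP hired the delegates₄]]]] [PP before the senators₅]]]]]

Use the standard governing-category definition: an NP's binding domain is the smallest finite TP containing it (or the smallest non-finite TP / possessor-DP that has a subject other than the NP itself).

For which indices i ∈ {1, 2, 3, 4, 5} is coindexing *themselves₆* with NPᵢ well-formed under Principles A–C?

*themselves* is an anaphor, so Principle A applies: it must be bound in its binding domain.
Binding domain of *themselves₆*: the matrix TP, whose subject is the twins₁.
*the twins₁* c-commands the anaphor within its binding domain → licit binder.
*the athletes₂* does not c-command the anaphor → cannot bind it.
*the diplomats₃* does not c-command the anaphor → cannot bind it.
*the delegates₄* does not c-command the anaphor → cannot bind it.
*the senators₅* does not c-command the anaphor → cannot bind it.

{1}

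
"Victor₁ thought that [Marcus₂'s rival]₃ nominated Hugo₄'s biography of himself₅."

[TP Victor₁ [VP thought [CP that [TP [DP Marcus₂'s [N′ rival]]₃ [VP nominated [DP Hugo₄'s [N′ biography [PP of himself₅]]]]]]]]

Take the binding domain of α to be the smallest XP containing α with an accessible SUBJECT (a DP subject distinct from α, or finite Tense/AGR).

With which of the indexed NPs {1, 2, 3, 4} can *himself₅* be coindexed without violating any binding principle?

*himself* is an anaphor, so Principle A applies: it must be bound in its binding domain.
Binding domain of *himself₅*: the possessed DP, whose subject is Hugo₄.
*Victor₁* c-commands the anaphor but is outside its binding domain → cannot satisfy Principle A.
*Marcus₂* does not c-command the anaphor → cannot bind it.
*[Marcus₂'s rival]₃* c-commands the anaphor but is outside its binding domain → cannot satisfy Principle A.
*Hugo₄* c-commands the anaphor within its binding domain → licit binder.

{4}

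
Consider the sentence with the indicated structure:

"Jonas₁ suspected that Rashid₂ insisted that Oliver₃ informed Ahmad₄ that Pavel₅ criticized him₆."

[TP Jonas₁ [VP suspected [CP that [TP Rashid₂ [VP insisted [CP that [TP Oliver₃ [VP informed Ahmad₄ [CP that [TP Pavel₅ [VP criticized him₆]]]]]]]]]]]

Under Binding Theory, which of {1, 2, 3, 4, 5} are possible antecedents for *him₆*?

*him* is a pronoun, so Principle B applies: it must be free in its binding domain.
Binding domain of *him₆*: the embedded TP, whose subject is Pavel₅.
*Jonas₁* c-commands the pronoun but from outside its binding domain, and is not c-commanded by it → coindexation permitted.
*Rashid₂* c-commands the pronoun but from outside its binding domain, and is not c-commanded by it → coindexation permitted.
*Oliver₃* c-commands the pronoun but from outside its binding domain, and is not c-commanded by it → coindexation permitted.
*Ahmad₄* c-commands the pronoun but from outside its binding domain, and is not c-commanded by it → coindexation permitted.
*Pavel₅* c-commands the pronoun within its binding domain → coindexation would violate Principle B.

{1, 2, 3, 4}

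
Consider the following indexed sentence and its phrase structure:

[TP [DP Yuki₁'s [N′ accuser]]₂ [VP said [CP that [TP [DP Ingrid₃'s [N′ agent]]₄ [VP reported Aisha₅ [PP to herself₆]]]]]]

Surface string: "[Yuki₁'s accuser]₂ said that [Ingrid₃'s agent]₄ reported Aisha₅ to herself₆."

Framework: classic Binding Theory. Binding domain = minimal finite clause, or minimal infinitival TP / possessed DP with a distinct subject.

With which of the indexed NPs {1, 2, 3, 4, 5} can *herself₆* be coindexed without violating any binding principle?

*herself* is an anaphor, so Principle A applies: it must be bound in its binding domain.
Binding domain of *herself₆*: the embedded TP, whose subject is [Ingrid₃'s agent]₄.
*Yuki₁* does not c-command the anaphor → cannot bind it.
*[Yuki₁'s accuser]₂* c-commands the anaphor but is outside its binding domain → cannot satisfy Principle A.
*Ingrid₃* does not c-command the anaphor → cannot bind it.
*[Ingrid₃'s agent]₄* c-commands the anaphor within its binding domain → licit binder.
*Aisha₅* c-commands the anaphor within its binding domain → licit binder.

{4, 5}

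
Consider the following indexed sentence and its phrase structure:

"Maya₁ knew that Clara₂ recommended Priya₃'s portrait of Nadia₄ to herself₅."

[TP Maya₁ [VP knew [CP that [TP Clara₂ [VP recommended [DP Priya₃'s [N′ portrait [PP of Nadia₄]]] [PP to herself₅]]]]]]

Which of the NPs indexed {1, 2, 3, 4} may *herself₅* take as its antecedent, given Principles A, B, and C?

*herself* is an anaphor, so Principle A applies: it must be bound in its binding domain.
Binding domain of *herself₅*: the embedded TP, whose subject is Clara₂.
*Maya₁* c-commands the anaphor but is outside its binding domain → cannot satisfy Principle A.
*Clara₂* c-commands the anaphor within its binding domain → licit binder.
*Priya₃* does not c-command the anaphor → cannot bind it.
*Nadia₄* does not c-command the anaphor → cannot bind it.

{2}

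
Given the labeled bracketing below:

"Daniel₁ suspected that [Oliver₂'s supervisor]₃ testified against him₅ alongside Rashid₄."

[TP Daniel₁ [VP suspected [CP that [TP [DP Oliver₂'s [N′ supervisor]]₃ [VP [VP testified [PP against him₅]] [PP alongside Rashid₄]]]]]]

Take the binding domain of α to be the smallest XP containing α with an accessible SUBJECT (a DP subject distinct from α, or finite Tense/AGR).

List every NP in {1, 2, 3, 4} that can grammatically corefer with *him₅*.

*him* is a pronoun, so Principle B applies: it must be free in its binding domain.
Binding domain of *him₅*: the embedded TP, whose subject is [Oliver₂'s supervisor]₃.
*Daniel₁* c-commands the pronoun but from outside its binding domain, and is not c-commanded by it → coindexation permitted.
*Oliver₂* and the pronoun do not c-command one another → neither Principle B nor Principle C is at stake; coindexation permitted.
*[Oliver₂'s supervisor]₃* c-commands the pronoun within its binding domain → coindexation would violate Principle B.
*Rashid₄* and the pronoun do not c-command one another → neither Principle B nor Principle C is at stake; coindexation permitted.

{1, 2, 4}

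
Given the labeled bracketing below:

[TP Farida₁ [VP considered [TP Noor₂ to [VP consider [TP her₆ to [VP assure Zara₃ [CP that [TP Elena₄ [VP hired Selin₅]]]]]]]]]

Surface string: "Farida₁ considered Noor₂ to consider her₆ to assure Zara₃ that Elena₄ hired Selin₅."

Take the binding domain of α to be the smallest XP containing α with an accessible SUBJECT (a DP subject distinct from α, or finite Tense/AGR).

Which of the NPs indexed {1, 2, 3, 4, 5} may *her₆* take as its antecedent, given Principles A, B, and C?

{1}

*her* is a pronoun, so Principle B applies: it must be free in its binding domain.
Binding domain of *her₆*: the embedded TP, whose subject is Noor₂.
*Farida₁* c-commands the pronoun but from outside its binding domain, and is not c-commanded by it → coindexation permitted.
*Noor₂* c-commands the pronoun within its binding domain → coindexation would violate Principle B.
*Zara₃*: the pronoun c-commands this R-expression → coindexation would violate Principle C on *Zara₃*.
*Elena₄*: the pronoun c-commands this R-expression → coindexation would violate Principle C on *Elena₄*.
*Selin₅*: the pronoun c-commands this R-expression → coindexation would violate Principle C on *Selin₅*.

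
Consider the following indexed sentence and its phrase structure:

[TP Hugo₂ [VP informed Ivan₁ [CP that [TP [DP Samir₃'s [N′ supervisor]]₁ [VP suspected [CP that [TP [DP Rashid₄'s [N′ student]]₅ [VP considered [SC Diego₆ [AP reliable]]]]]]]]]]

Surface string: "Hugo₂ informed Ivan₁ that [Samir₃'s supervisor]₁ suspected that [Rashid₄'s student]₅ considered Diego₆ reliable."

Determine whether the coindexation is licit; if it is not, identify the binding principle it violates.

The two coindexed NPs are *[Samir₃'s supervisor]₁* and *Ivan₁*.
*[Samir₃'s supervisor]₁* is an R-expression. Principle C requires it to be free everywhere.
*Ivan₁* c-commands it and carries the same index.
The R-expression is bound → Principle C violation.

Principle C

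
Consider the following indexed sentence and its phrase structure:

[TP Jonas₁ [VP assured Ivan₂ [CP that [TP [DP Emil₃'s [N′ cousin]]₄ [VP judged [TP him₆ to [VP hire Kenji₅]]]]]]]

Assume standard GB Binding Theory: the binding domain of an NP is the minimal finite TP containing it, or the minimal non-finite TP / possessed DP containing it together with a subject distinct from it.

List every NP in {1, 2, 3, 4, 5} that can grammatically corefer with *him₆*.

*him* is a pronoun, so Principle B applies: it must be free in its binding domain.
Binding domain of *him₆*: the embedded TP, whose subject is [Emil₃'s cousin]₄.
*Jonas₁* c-commands the pronoun but from outside its binding domain, and is not c-commanded by it → coindexation permitted.
*Ivan₂* c-commands the pronoun but from outside its binding domain, and is not c-commanded by it → coindexation permitted.
*Emil₃* and the pronoun do not c-command one another → neither Principle B nor Principle C is at stake; coindexation permitted.
*[Emil₃'s cousin]₄* c-commands the pronoun within its binding domain → coindexation would violate Principle B.
*Kenji₅*: the pronoun c-commands this R-expression → coindexation would violate Principle C on *Kenji₅*.

{1, 2, 3}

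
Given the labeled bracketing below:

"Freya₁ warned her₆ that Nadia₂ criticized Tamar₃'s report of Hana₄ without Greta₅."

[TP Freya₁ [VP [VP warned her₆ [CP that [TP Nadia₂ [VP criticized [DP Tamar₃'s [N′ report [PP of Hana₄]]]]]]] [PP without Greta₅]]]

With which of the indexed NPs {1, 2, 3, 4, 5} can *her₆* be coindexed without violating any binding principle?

{5}

*her* is a pronoun, so Principle B applies: it must be free in its binding domain.
Binding domain of *her₆*: the matrix TP, whose subject is Freya₁.
*Freya₁* c-commands the pronoun within its binding domain → coindexation would violate Principle B.
*Nadia₂*: the pronoun c-commands this R-expression → coindexation would violate Principle C on *Nadia₂*.
*Tamar₃*: the pronoun c-commands this R-expression → coindexation would violate Principle C on *Tamar₃*.
*Hana₄*: the pronoun c-commands this R-expression → coindexation would violate Principle C on *Hana₄*.
*Greta₅* and the pronoun do not c-command one another → neither Principle B nor Principle C is at stake; coindexation permitted.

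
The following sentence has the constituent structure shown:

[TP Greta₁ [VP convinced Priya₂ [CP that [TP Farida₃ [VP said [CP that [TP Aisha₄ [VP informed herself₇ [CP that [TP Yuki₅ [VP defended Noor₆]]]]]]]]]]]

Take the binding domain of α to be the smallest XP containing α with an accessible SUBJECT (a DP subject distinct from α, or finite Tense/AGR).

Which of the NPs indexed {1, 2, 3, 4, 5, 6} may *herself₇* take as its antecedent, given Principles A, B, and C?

{4}

*herself* is an anaphor, so Principle A applies: it must be bound in its binding domain.
Binding domain of *herself₇*: the embedded TP, whose subject is Aisha₄.
*Greta₁* c-commands the anaphor but is outside its binding domain → cannot satisfy Principle A.
*Priya₂* c-commands the anaphor but is outside its binding domain → cannot satisfy Principle A.
*Farida₃* c-commands the anaphor but is outside its binding domain → cannot satisfy Principle A.
*Aisha₄* c-commands the anaphor within its binding domain → licit binder.
*Yuki₅* does not c-command the anaphor → cannot bind it.
*Noor₆* does not c-command the anaphor → cannot bind it.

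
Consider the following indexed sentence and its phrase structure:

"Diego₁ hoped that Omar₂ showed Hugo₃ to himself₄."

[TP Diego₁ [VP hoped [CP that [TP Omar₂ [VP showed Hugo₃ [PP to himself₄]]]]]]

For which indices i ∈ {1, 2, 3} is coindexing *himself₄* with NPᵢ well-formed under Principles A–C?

{2, 3}

*himself* is an anaphor, so Principle A applies: it must be bound in its binding domain.
Binding domain of *himself₄*: the embedded TP, whose subject is Omar₂.
*Diego₁* c-commands the anaphor but is outside its binding domain → cannot satisfy Principle A.
*Omar₂* c-commands the anaphor within its binding domain → licit binder.
*Hugo₃* c-commands the anaphor within its binding domain → licit binder.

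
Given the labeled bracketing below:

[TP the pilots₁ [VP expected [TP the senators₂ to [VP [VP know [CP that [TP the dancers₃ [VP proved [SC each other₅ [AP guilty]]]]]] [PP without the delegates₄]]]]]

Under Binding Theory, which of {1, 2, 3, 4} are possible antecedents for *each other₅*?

{3}

*each other* is an anaphor, so Principle A applies: it must be bound in its binding domain.
Binding domain of *each other₅*: the embedded TP, whose subject is the dancers₃.
*the pilots₁* c-commands the anaphor but is outside its binding domain → cannot satisfy Principle A.
*the senators₂* c-commands the anaphor but is outside its binding domain → cannot satisfy Principle A.
*the dancers₃* c-commands the anaphor within its binding domain → licit binder.
*the delegates₄* does not c-command the anaphor → cannot bind it.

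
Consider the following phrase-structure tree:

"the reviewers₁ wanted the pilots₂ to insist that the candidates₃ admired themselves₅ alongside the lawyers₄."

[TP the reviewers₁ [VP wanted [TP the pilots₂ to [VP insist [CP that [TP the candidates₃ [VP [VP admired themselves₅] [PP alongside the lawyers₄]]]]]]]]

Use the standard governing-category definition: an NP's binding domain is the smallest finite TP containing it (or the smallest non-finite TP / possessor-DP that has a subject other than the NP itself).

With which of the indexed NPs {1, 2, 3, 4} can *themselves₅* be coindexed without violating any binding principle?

{3}

*themselves* is an anaphor, so Principle A applies: it must be bound in its binding domain.
Binding domain of *themselves₅*: the embedded TP, whose subject is the candidates₃.
*the reviewers₁* c-commands the anaphor but is outside its binding domain → cannot satisfy Principle A.
*the pilots₂* c-commands the anaphor but is outside its binding domain → cannot satisfy Principle A.
*the candidates₃* c-commands the anaphor within its binding domain → licit binder.
*the lawyers₄* does not c-command the anaphor → cannot bind it.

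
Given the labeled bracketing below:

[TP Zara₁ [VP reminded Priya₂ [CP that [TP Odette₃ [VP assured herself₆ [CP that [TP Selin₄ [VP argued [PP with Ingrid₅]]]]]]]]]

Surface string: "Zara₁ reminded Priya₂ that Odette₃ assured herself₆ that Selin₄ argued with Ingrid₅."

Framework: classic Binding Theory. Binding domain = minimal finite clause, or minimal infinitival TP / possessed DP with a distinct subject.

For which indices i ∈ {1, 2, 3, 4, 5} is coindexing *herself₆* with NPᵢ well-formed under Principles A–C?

{3}

*herself* is an anaphor, so Principle A applies: it must be bound in its binding domain.
Binding domain of *herself₆*: the embedded TP, whose subject is Odette₃.
*Zara₁* c-commands the anaphor but is outside its binding domain → cannot satisfy Principle A.
*Priya₂* c-commands the anaphor but is outside its binding domain → cannot satisfy Principle A.
*Odette₃* c-commands the anaphor within its binding domain → licit binder.
*Selin₄* does not c-command the anaphor → cannot bind it.
*Ingrid₅* does not c-command the anaphor → cannot bind it.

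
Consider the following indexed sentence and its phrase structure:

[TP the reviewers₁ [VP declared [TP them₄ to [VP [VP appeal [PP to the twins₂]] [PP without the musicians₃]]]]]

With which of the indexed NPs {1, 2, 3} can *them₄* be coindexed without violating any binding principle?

*them* is a pronoun, so Principle B applies: it must be free in its binding domain.
Binding domain of *them₄*: the matrix TP, whose subject is the reviewers₁.
*the reviewers₁* c-commands the pronoun within its binding domain → coindexation would violate Principle B.
*the twins₂*: the pronoun c-commands this R-expression → coindexation would violate Principle C on *the twins₂*.
*the musicians₃*: the pronoun c-commands this R-expression → coindexation would violate Principle C on *the musicians₃*.

none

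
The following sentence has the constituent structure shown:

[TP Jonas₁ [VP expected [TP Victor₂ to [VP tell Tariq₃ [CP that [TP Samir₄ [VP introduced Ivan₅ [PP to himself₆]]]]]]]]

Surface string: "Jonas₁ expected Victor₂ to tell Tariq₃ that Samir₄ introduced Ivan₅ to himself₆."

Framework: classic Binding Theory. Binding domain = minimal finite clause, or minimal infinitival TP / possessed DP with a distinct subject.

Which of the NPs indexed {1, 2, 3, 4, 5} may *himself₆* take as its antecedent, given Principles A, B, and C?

{4, 5}

*himself* is an anaphor, so Principle A applies: it must be bound in its binding domain.
Binding domain of *himself₆*: the embedded TP, whose subject is Samir₄.
*Jonas₁* c-commands the anaphor but is outside its binding domain → cannot satisfy Principle A.
*Victor₂* c-commands the anaphor but is outside its binding domain → cannot satisfy Principle A.
*Tariq₃* c-commands the anaphor but is outside its binding domain → cannot satisfy Principle A.
*Samir₄* c-commands the anaphor within its binding domain → licit binder.
*Ivan₅* c-commands the anaphor within its binding domain → licit binder.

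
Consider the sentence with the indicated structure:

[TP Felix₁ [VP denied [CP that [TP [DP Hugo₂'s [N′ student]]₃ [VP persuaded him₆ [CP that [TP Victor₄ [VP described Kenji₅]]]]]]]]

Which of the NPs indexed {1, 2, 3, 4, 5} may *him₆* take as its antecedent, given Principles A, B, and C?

*him* is a pronoun, so Principle B applies: it must be free in its binding domain.
Binding domain of *him₆*: the embedded TP, whose subject is [Hugo₂'s student]₃.
*Felix₁* c-commands the pronoun but from outside its binding domain, and is not c-commanded by it → coindexation permitted.
*Hugo₂* and the pronoun do not c-command one another → neither Principle B nor Principle C is at stake; coindexation permitted.
*[Hugo₂'s student]₃* c-commands the pronoun within its binding domain → coindexation would violate Principle B.
*Victor₄*: the pronoun c-commands this R-expression → coindexation would violate Principle C on *Victor₄*.
*Kenji₅*: the pronoun c-commands this R-expression → coindexation would violate Principle C on *Kenji₅*.

{1, 2}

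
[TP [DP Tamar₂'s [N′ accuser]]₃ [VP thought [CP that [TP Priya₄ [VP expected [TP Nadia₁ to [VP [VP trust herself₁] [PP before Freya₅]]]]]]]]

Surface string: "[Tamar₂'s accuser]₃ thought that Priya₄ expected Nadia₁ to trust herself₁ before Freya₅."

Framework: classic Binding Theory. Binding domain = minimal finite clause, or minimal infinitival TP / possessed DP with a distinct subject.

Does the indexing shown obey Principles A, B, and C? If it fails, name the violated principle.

The two coindexed NPs are *Nadia₁* and *herself₁*.
*herself₁* is an anaphor; its binding domain is the embedded TP, whose subject is Nadia₁. *Nadia₁* c-commands it within that domain and shares its index, so Principle A is satisfied.
*Nadia₁* is an R-expression; *herself₁* does not c-command it, and no other NP shares its index, so Principle C is satisfied.
All principles are respected.

grammatical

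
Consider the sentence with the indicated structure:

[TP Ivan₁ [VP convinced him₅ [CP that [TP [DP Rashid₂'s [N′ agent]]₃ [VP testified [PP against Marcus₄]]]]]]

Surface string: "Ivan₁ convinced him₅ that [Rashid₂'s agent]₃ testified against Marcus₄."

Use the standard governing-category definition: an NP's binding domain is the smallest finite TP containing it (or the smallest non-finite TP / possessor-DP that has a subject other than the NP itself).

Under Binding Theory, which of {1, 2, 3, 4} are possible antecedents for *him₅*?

*him* is a pronoun, so Principle B applies: it must be free in its binding domain.
Binding domain of *him₅*: the matrix TP, whose subject is Ivan₁.
*Ivan₁* c-commands the pronoun within its binding domain → coindexation would violate Principle B.
*Rashid₂*: the pronoun c-commands this R-expression → coindexation would violate Principle C on *Rashid₂*.
*[Rashid₂'s agent]₃*: the pronoun c-commands this R-expression → coindexation would violate Principle C on *[Rashid₂'s agent]₃*.
*Marcus₄*: the pronoun c-commands this R-expression → coindexation would violate Principle C on *Marcus₄*.

none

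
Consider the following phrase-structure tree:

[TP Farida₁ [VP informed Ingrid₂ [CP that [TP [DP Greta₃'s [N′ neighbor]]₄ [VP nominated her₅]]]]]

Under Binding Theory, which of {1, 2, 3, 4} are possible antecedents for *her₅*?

{1, 2, 3}

*her* is a pronoun, so Principle B applies: it must be free in its binding domain.
Binding domain of *her₅*: the embedded TP, whose subject is [Greta₃'s neighbor]₄.
*Farida₁* c-commands the pronoun but from outside its binding domain, and is not c-commanded by it → coindexation permitted.
*Ingrid₂* c-commands the pronoun but from outside its binding domain, and is not c-commanded by it → coindexation permitted.
*Greta₃* and the pronoun do not c-command one another → neither Principle B nor Principle C is at stake; coindexation permitted.
*[Greta₃'s neighbor]₄* c-commands the pronoun within its binding domain → coindexation would violate Principle B.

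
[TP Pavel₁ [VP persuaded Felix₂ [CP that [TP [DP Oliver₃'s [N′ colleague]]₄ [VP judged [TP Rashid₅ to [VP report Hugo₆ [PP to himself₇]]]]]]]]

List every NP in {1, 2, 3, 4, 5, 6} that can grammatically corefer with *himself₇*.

*himself* is an anaphor, so Principle A applies: it must be bound in its binding domain.
Binding domain of *himself₇*: the embedded TP, whose subject is Rashid₅.
*Pavel₁* c-commands the anaphor but is outside its binding domain → cannot satisfy Principle A.
*Felix₂* c-commands the anaphor but is outside its binding domain → cannot satisfy Principle A.
*Oliver₃* does not c-command the anaphor → cannot bind it.
*[Oliver₃'s colleague]₄* c-commands the anaphor but is outside its binding domain → cannot satisfy Principle A.
*Rashid₅* c-commands the anaphor within its binding domain → licit binder.
*Hugo₆* c-commands the anaphor within its binding domain → licit binder.

{5, 6}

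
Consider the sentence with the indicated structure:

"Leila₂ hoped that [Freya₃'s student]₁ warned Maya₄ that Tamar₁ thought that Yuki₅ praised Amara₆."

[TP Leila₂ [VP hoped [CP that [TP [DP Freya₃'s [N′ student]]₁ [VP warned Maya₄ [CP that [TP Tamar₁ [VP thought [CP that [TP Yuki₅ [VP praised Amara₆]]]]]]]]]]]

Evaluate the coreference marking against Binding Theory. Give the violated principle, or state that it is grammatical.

The two coindexed NPs are *[Freya₃'s student]₁* and *Tamar₁*.
*Tamar₁* is an R-expression. Principle C requires it to be free everywhere.
*[Freya₃'s student]₁* c-commands it and carries the same index.
The R-expression is bound → Principle C violation.

Principle C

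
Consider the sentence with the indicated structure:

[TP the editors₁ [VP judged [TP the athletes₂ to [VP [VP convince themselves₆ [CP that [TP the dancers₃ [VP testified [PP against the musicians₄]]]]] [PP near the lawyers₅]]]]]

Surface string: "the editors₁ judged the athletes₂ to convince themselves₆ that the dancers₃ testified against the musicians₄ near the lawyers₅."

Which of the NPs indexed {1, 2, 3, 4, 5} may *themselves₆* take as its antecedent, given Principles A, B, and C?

{2}

*themselves* is an anaphor, so Principle A applies: it must be bound in its binding domain.
Binding domain of *themselves₆*: the embedded TP, whose subject is the athletes₂.
*the editors₁* c-commands the anaphor but is outside its binding domain → cannot satisfy Principle A.
*the athletes₂* c-commands the anaphor within its binding domain → licit binder.
*the dancers₃* does not c-command the anaphor → cannot bind it.
*the musicians₄* does not c-command the anaphor → cannot bind it.
*the lawyers₅* does not c-command the anaphor → cannot bind it.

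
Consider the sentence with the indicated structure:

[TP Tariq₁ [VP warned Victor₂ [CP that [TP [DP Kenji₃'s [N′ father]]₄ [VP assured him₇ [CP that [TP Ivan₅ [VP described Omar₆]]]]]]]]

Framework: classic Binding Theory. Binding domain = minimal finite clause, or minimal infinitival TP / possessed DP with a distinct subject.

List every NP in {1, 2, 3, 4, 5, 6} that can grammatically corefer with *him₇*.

{1, 2, 3}

*him* is a pronoun, so Principle B applies: it must be free in its binding domain.
Binding domain of *him₇*: the embedded TP, whose subject is [Kenji₃'s father]₄.
*Tariq₁* c-commands the pronoun but from outside its binding domain, and is not c-commanded by it → coindexation permitted.
*Victor₂* c-commands the pronoun but from outside its binding domain, and is not c-commanded by it → coindexation permitted.
*Kenji₃* and the pronoun do not c-command one another → neither Principle B nor Principle C is at stake; coindexation permitted.
*[Kenji₃'s father]₄* c-commands the pronoun within its binding domain → coindexation would violate Principle B.
*Ivan₅*: the pronoun c-commands this R-expression → coindexation would violate Principle C on *Ivan₅*.
*Omar₆*: the pronoun c-commands this R-expression → coindexation would violate Principle C on *Omar₆*.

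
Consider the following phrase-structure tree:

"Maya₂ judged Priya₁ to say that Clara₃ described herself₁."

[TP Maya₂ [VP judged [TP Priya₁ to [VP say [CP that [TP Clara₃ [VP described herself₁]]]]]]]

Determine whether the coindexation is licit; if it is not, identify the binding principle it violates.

The two coindexed NPs are *Priya₁* and *herself₁*.
*herself₁* is an anaphor. Principle A requires it to be bound within its binding domain — the embedded TP, whose subject is Clara₃.
Within that domain it is c-commanded by *Clara₃*, which does not share its index.
*Priya₁* does c-command the anaphor, but from outside its binding domain.
The anaphor is unbound in its domain → Principle A violation.

Principle A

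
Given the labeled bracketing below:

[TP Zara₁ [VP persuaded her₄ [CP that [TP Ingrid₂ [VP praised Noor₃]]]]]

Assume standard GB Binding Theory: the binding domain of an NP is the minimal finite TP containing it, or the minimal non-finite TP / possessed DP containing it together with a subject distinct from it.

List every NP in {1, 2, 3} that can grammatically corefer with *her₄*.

*her* is a pronoun, so Principle B applies: it must be free in its binding domain.
Binding domain of *her₄*: the matrix TP, whose subject is Zara₁.
*Zara₁* c-commands the pronoun within its binding domain → coindexation would violate Principle B.
*Ingrid₂*: the pronoun c-commands this R-expression → coindexation would violate Principle C on *Ingrid₂*.
*Noor₃*: the pronoun c-commands this R-expression → coindexation would violate Principle C on *Noor₃*.

none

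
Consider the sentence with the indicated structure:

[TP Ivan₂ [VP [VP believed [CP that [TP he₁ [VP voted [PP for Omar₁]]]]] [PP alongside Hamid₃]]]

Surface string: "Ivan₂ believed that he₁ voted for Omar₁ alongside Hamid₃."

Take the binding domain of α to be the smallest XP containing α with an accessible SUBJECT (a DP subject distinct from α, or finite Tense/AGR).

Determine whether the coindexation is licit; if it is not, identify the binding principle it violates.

Principle C

The two coindexed NPs are *he₁* and *Omar₁*.
*Omar₁* is an R-expression. Principle C requires it to be free everywhere.
*he₁* c-commands it and carries the same index.
The R-expression is bound → Principle C violation.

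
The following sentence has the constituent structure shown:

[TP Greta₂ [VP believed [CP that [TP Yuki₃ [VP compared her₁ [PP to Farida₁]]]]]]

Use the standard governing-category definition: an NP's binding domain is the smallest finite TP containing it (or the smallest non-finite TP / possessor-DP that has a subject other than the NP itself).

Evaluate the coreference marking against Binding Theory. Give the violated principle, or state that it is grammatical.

The two coindexed NPs are *her₁* and *Farida₁*.
*Farida₁* is an R-expression. Principle C requires it to be free everywhere.
*her₁* c-commands it and carries the same index.
The R-expression is bound → Principle C violation.

Principle C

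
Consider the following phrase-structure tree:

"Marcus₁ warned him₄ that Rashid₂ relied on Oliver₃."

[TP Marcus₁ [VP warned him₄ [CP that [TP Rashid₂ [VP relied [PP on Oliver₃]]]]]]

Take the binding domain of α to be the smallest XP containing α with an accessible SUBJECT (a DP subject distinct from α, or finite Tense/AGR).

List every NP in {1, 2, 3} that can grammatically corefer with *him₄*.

none

*him* is a pronoun, so Principle B applies: it must be free in its binding domain.
Binding domain of *him₄*: the matrix TP, whose subject is Marcus₁.
*Marcus₁* c-commands the pronoun within its binding domain → coindexation would violate Principle B.
*Rashid₂*: the pronoun c-commands this R-expression → coindexation would violate Principle C on *Rashid₂*.
*Oliver₃*: the pronoun c-commands this R-expression → coindexation would violate Principle C on *Oliver₃*.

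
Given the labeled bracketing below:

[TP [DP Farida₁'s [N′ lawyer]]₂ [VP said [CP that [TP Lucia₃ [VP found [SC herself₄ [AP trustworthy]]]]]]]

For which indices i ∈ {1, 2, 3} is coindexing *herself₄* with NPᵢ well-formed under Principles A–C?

*herself* is an anaphor, so Principle A applies: it must be bound in its binding domain.
Binding domain of *herself₄*: the embedded TP, whose subject is Lucia₃.
*Farida₁* does not c-command the anaphor → cannot bind it.
*[Farida₁'s lawyer]₂* c-commands the anaphor but is outside its binding domain → cannot satisfy Principle A.
*Lucia₃* c-commands the anaphor within its binding domain → licit binder.

{3}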